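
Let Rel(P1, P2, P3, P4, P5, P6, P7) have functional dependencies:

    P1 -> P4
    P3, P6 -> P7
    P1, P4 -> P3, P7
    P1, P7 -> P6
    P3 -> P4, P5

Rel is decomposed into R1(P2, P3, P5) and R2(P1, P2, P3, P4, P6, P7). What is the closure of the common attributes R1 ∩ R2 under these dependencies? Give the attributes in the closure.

P2, P3, P4, P5

R1 ∩ R2 = {P2, P3}.
P3 → P4, P5 applies, adding P4, P5
Closure: {P2, P3, P4, P5}.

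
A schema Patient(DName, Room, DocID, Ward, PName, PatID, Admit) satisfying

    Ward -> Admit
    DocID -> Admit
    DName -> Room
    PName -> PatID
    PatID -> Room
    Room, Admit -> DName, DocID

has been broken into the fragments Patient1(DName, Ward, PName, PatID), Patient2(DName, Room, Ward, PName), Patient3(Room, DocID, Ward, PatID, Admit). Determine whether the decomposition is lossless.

Chase test. Columns are DName, Room, DocID, Ward, PName, PatID, Admit; row i has aⱼ where attribute j ∈ Patienti, else bᵢⱼ.
Initial tableau (one row per fragment):
  row 1: a1 b12 b13 a4 a5 a6 b17
  row 2: a1 a2 b23 a4 a5 b26 b27
  row 3: b31 a2 a3 a4 b35 a6 a7
Rows 1 and 2 agree on Ward; apply Ward→Admit and equate their Admit entries.
Rows 1 and 3 agree on Ward; apply Ward→Admit and equate their Admit entries.
Rows 1 and 2 agree on DName; apply DName→Room and equate their Room entries.
Rows 1 and 2 agree on PName; apply PName→PatID and equate their PatID entries.
Rows 1 and 2 agree on Room, Admit; apply Room, Admit→DName, DocID and equate their DName, DocID entries.
Rows 1 and 3 agree on Room, Admit; apply Room, Admit→DName, DocID and equate their DName, DocID entries.
Row 1 is now all distinguished symbols — the join is lossless.

Yes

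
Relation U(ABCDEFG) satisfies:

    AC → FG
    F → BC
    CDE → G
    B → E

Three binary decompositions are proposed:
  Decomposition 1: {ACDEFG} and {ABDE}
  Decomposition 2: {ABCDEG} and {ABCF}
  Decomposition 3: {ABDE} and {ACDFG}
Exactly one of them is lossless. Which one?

Decomposition 1: common = {ADE}, closure = {ADE} → lossy.
Decomposition 2: common = {ABC}, closure = {ABCEFG} → lossless.
Decomposition 3: common = {AD}, closure = {AD} → lossy.

Decomposition 2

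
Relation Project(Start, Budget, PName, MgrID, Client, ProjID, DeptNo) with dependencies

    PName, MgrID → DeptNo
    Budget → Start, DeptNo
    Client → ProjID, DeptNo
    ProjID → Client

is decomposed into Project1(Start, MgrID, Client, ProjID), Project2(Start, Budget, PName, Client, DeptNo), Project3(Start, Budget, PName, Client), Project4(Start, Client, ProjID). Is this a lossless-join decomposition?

Chase test. Columns are Start, Budget, PName, MgrID, Client, ProjID, DeptNo; row i has aⱼ where attribute j ∈ Projecti, else bᵢⱼ.
Initial tableau (one row per fragment):
  row 1: a1 b12 b13 a4 a5 a6 b17
  row 2: a1 a2 a3 b24 a5 b26 a7
  row 3: a1 a2 a3 b34 a5 b36 b37
  row 4: a1 b42 b43 b44 a5 a6 b47
Rows 2 and 3 agree on Budget; apply Budget→Start, DeptNo and equate their Start, DeptNo entries.
Rows 1 and 2 agree on Client; apply Client→ProjID, DeptNo and equate their ProjID, DeptNo entries.
Rows 1 and 3 agree on Client; apply Client→ProjID, DeptNo and equate their ProjID, DeptNo entries.
Rows 1 and 4 agree on Client; apply Client→ProjID, DeptNo and equate their ProjID, DeptNo entries.
No row becomes fully distinguished — the join is lossy.

No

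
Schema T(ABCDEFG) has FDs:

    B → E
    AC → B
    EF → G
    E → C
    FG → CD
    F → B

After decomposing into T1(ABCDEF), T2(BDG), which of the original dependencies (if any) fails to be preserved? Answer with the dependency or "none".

Check EF → G: no single fragment contains all of {EFG}, and the restricted closure of {EF} across the fragments never reaches {G}.
B → E is preserved.
AC → B is preserved.
E → C is preserved.
FG → CD is preserved.
F → B is preserved.

EF → G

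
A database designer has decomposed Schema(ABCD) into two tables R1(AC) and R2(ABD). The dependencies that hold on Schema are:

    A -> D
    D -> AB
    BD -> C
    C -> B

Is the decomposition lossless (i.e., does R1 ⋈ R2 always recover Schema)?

Common attributes: R1 ∩ R2 = {A}.
Closure of {A}: A → D applies, adding D; D → AB applies, adding B; BD → C applies, adding C. So (A)⁺ = {ABCD}.
This closure contains every attribute of R1, so R1 ∩ R2 → R1. The join is lossless.

Yes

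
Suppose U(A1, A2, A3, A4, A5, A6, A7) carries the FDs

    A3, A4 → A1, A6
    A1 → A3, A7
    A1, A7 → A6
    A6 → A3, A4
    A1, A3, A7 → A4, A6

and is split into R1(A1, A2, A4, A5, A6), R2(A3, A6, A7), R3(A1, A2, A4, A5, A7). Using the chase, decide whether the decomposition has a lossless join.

Chase test. Columns are A1, A2, A3, A4, A5, A6, A7; row i has aⱼ where attribute j ∈ Ri, else bᵢⱼ.
Initial tableau (one row per fragment):
  row 1: a1 a2 b13 a4 a5 a6 b17
  row 2: b21 b22 a3 b24 b25 a6 a7
  row 3: a1 a2 b33 a4 a5 b36 a7
Rows 1 and 3 agree on A1; apply A1→A3, A7 and equate their A3, A7 entries.
Rows 1 and 3 agree on A1, A7; apply A1, A7→A6 and equate their A6 entries.
Rows 1 and 2 agree on A6; apply A6→A3, A4 and equate their A3, A4 entries.
Rows 1 and 2 agree on A3, A4; apply A3, A4→A1, A6 and equate their A1, A6 entries.
Row 1 is now all distinguished symbols — the join is lossless.

Yes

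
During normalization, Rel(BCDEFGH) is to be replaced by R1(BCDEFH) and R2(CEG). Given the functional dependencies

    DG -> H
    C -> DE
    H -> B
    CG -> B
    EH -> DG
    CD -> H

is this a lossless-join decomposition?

Yes

Common attributes: R1 ∩ R2 = {CE}.
Closure of {CE}: C → DE applies, adding D; CD → H applies, adding H; H → B applies, adding B; EH → DG applies, adding G. So (CE)⁺ = {BCDEGH}.
This closure contains every attribute of R2, so R1 ∩ R2 → R2. The join is lossless.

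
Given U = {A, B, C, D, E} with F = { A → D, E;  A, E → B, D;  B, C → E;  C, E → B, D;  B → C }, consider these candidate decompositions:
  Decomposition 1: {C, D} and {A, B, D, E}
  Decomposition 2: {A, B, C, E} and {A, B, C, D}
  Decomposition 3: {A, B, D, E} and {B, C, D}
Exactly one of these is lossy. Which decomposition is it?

Decomposition 1: common = {D}, closure = {D} → lossy.
Decomposition 2: common = {A, B, C}, closure = {A, B, C, D, E} → lossless.
Decomposition 3: common = {B, D}, closure = {B, C, D, E} → lossless.

Decomposition 1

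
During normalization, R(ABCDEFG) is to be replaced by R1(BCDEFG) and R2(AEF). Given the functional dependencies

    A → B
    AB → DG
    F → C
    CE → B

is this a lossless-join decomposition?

No

Common attributes: R1 ∩ R2 = {EF}.
Closure of {EF}: F → C applies, adding C; CE → B applies, adding B. So (EF)⁺ = {BCEF}.
The closure contains neither all of R1 = {BCDEFG} nor all of R2 = {AEF}, so the common attributes are not a superkey of either fragment. The join is lossy.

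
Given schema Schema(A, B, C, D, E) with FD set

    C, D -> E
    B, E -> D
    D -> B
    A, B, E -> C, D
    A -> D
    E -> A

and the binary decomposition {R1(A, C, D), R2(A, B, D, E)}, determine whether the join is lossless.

No

Common attributes: R1 ∩ R2 = {A, D}.
Closure of {A, D}: D → B applies, adding B. So (A, D)⁺ = {A, B, D}.
The closure contains neither all of R1 = {A, C, D} nor all of R2 = {A, B, D, E}, so the common attributes are not a superkey of either fragment. The join is lossy.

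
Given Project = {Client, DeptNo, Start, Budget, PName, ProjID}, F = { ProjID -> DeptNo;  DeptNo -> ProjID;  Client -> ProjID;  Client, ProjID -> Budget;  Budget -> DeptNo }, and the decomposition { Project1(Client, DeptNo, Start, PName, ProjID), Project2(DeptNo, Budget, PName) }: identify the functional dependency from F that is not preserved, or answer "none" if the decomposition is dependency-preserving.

Check Client, ProjID → Budget: no single fragment contains all of {Client, Budget, ProjID}, and the restricted closure of {Client, ProjID} across the fragments never reaches {Budget}.
ProjID → DeptNo is preserved.
DeptNo → ProjID is preserved.
Client → ProjID is preserved.
Budget → DeptNo is preserved.

Client, ProjID -> Budget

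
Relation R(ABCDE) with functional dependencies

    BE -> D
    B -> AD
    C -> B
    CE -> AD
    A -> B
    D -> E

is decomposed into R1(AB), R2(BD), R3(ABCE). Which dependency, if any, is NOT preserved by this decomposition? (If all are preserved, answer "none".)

Check D → E: no single fragment contains all of {DE}, and the restricted closure of {D} across the fragments never reaches {E}.
BE → D is preserved.
B → AD is preserved.
C → B is preserved.
CE → AD is preserved.
A → B is preserved.

D -> E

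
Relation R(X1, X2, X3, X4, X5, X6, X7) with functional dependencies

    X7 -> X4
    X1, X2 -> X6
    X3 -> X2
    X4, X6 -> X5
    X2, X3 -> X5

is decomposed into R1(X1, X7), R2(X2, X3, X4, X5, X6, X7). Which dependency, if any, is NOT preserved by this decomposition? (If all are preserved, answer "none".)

X1, X2 -> X6

Check X1, X2 → X6: no single fragment contains all of {X1, X2, X6}, and the restricted closure of {X1, X2} across the fragments never reaches {X6}.
X7 → X4 is preserved.
X3 → X2 is preserved.
X4, X6 → X5 is preserved.
X2, X3 → X5 is preserved.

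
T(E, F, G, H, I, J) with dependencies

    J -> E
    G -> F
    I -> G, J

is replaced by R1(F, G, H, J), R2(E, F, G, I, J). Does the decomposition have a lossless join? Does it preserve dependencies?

lossy but dependency-preserving

Lossless test: (F, G, J)⁺ = {E, F, G, J}, which is a superkey of neither fragment — lossy.
Dependency preservation: every FD's attributes lie within a single fragment, so each can be enforced locally — preserved.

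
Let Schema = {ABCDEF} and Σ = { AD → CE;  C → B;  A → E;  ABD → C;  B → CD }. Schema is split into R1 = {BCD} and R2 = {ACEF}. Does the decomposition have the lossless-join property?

Common attributes: R1 ∩ R2 = {C}.
Closure of {C}: C → B applies, adding B; B → CD applies, adding D. So (C)⁺ = {BCD}.
This closure contains every attribute of R1, so R1 ∩ R2 → R1. The join is lossless.

Yes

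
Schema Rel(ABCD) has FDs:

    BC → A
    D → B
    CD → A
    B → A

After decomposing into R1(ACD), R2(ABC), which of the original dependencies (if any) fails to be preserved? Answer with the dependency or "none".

D → B

Check D → B: no single fragment contains all of {BD}, and the restricted closure of {D} across the fragments never reaches {B}.
BC → A is preserved.
CD → A is preserved.
B → A is preserved.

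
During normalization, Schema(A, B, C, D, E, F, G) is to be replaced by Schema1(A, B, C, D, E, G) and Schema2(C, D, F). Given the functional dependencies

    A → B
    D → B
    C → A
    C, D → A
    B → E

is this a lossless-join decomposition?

Common attributes: Schema1 ∩ Schema2 = {C, D}.
Closure of {C, D}: D → B applies, adding B; C → A applies, adding A; B → E applies, adding E. So (C, D)⁺ = {A, B, C, D, E}.
The closure contains neither all of Schema1 = {A, B, C, D, E, G} nor all of Schema2 = {C, D, F}, so the common attributes are not a superkey of either fragment. The join is lossy.

No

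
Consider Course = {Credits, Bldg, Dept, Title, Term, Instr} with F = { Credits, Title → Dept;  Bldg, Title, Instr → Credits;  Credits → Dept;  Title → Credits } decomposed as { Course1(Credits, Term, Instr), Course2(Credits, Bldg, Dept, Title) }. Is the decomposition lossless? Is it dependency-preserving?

lossy but dependency-preserving

Lossless test: (Credits)⁺ = {Credits, Dept}, which is a superkey of neither fragment — lossy.
Dependency preservation: Bldg, Title, Instr → Credits is not contained in any single fragment, but the restricted closure of its left-hand side across the fragments still reaches the right-hand side; the remaining FDs each lie inside some fragment. All dependencies are preserved.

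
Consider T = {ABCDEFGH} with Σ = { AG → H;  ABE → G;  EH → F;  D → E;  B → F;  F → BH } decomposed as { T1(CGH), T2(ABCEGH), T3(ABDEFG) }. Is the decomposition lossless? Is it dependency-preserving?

lossy but dependency-preserving

Lossless test (chase): Rows 2 and 3 agree on AG; apply AG→H and equate their H entries. Rows 2 and 3 agree on EH; apply EH→F and equate their F entries. No row becomes fully distinguished — the join is lossy.
Dependency preservation: EH → F; F → BH are not contained in any single fragment, but the restricted closure of each left-hand side across the fragments still reaches the right-hand side; the remaining FDs each lie inside some fragment. All dependencies are preserved.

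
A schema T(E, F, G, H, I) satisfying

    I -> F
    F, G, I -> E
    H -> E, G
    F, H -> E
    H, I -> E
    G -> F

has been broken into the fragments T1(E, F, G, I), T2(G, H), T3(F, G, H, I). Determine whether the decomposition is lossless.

Chase test. Columns are E, F, G, H, I; row i has aⱼ where attribute j ∈ Ti, else bᵢⱼ.
Initial tableau (one row per fragment):
  row 1: a1 a2 a3 b14 a5
  row 2: b21 b22 a3 a4 b25
  row 3: b31 a2 a3 a4 a5
Rows 1 and 3 agree on F, G, I; apply F, G, I→E and equate their E entries.
Rows 2 and 3 agree on H; apply H→E, G and equate their E, G entries.
Rows 1 and 2 agree on G; apply G→F and equate their F entries.
Row 3 is now all distinguished symbols — the join is lossless.

Yes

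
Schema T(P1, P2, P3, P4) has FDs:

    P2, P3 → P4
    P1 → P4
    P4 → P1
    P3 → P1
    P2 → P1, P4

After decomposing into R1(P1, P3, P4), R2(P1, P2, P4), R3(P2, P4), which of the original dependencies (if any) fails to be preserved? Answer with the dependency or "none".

P2, P3 → P4: restricted closure across fragments reaches P4.
P1 → P4 lies within R1.
P4 → P1 lies within R1.
P3 → P1 lies within R1.
P2 → P1, P4 lies within R2.
Every dependency is enforceable on the fragments, so the decomposition is dependency-preserving.

none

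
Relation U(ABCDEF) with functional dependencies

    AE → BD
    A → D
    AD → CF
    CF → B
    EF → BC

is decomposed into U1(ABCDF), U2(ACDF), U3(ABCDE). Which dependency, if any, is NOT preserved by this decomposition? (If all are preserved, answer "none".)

EF → BC

Check EF → BC: no single fragment contains all of {BCEF}, and the restricted closure of {EF} across the fragments never reaches {BC}.
AE → BD is preserved.
A → D is preserved.
AD → CF is preserved.
CF → B is preserved.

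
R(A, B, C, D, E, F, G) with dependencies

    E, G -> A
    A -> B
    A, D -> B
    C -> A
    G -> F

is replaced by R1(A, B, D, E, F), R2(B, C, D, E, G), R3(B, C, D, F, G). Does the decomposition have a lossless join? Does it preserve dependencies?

lossy and not dependency-preserving

Lossless test (chase): Rows 2 and 3 agree on C; apply C→A and equate their A entries. Rows 2 and 3 agree on G; apply G→F and equate their F entries. No row becomes fully distinguished — the join is lossy.
Dependency preservation: the restricted closure of {E, G} across the fragments never reaches {A}, so E, G → A cannot be enforced without a join — not preserved.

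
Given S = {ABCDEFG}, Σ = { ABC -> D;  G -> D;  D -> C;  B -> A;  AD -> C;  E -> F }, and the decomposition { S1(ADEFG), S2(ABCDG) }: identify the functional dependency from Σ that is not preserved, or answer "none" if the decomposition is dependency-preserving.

none

ABC → D lies within S2.
G → D lies within S1.
D → C lies within S2.
B → A lies within S2.
AD → C lies within S2.
E → F lies within S1.
Every dependency is enforceable on the fragments, so the decomposition is dependency-preserving.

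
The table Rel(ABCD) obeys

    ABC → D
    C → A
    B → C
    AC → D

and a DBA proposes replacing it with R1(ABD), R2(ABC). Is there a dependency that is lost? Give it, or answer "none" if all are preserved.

Check AC → D: no single fragment contains all of {ACD}, and the restricted closure of {AC} across the fragments never reaches {D}.
ABC → D is preserved.
C → A is preserved.
B → C is preserved.

AC → D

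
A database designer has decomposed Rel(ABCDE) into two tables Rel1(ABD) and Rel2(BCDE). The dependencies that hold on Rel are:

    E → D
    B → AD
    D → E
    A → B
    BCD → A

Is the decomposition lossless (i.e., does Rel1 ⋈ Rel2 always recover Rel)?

Yes

Common attributes: Rel1 ∩ Rel2 = {BD}.
Closure of {BD}: B → AD applies, adding A; D → E applies, adding E. So (BD)⁺ = {ABDE}.
This closure contains every attribute of Rel1, so Rel1 ∩ Rel2 → Rel1. The join is lossless.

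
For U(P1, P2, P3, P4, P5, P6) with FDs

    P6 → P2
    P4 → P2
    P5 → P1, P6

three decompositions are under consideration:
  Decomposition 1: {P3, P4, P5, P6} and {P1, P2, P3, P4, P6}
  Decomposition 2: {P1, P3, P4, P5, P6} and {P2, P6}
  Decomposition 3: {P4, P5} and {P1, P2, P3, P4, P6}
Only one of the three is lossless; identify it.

Decomposition 2

Decomposition 1: common = {P3, P4, P6}, closure = {P2, P3, P4, P6} → lossy.
Decomposition 2: common = {P6}, closure = {P2, P6} → lossless.
Decomposition 3: common = {P4}, closure = {P2, P4} → lossy.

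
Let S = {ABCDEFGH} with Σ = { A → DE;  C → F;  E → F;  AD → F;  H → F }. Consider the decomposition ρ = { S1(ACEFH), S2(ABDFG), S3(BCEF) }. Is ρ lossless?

No

Chase test. Columns are ABCDEFGH; row i has aⱼ where attribute j ∈ Si, else bᵢⱼ.
Initial tableau (one row per fragment):
  row 1: a1 b12 a3 b14 a5 a6 b17 a8
  row 2: a1 a2 b23 a4 b25 a6 a7 b28
  row 3: b31 a2 a3 b34 a5 a6 b37 b38
Rows 1 and 2 agree on A; apply A→DE and equate their DE entries.
No row becomes fully distinguished — the join is lossy.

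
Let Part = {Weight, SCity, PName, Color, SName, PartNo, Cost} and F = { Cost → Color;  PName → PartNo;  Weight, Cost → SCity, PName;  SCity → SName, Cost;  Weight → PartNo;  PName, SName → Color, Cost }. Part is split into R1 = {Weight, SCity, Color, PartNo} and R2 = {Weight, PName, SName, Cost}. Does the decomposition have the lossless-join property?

Common attributes: R1 ∩ R2 = {Weight}.
Closure of {Weight}: Weight → PartNo applies, adding PartNo. So (Weight)⁺ = {Weight, PartNo}.
The closure contains neither all of R1 = {Weight, SCity, Color, PartNo} nor all of R2 = {Weight, PName, SName, Cost}, so the common attributes are not a superkey of either fragment. The join is lossy.

No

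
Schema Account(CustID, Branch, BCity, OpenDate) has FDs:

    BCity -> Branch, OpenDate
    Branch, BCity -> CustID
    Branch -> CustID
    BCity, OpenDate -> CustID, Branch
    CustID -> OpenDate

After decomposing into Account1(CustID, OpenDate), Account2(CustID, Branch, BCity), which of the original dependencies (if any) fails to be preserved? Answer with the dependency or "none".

none

BCity → Branch, OpenDate: restricted closure across fragments reaches Branch, OpenDate.
Branch, BCity → CustID lies within Account2.
Branch → CustID lies within Account2.
BCity, OpenDate → CustID, Branch: restricted closure across fragments reaches CustID, Branch.
CustID → OpenDate lies within Account1.
Every dependency is enforceable on the fragments, so the decomposition is dependency-preserving.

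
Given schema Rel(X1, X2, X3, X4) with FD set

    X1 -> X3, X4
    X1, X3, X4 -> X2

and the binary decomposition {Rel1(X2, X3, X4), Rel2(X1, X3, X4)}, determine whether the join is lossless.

No

Common attributes: Rel1 ∩ Rel2 = {X3, X4}.
No dependency enlarges {X3, X4}, so (X3, X4)⁺ = {X3, X4}.
The closure contains neither all of Rel1 = {X2, X3, X4} nor all of Rel2 = {X1, X3, X4}, so the common attributes are not a superkey of either fragment. The join is lossy.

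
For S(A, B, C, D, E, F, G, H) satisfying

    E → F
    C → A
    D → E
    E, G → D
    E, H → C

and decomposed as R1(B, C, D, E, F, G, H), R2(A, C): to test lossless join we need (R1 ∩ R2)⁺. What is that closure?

R1 ∩ R2 = {C}.
C → A applies, adding A
Closure: {A, C}.

A, C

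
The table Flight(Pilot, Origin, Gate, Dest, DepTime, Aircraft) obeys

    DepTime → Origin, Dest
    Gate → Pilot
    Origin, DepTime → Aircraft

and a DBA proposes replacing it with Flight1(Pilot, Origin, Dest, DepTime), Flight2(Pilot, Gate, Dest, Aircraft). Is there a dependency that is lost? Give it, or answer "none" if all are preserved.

Check Origin, DepTime → Aircraft: no single fragment contains all of {Origin, DepTime, Aircraft}, and the restricted closure of {Origin, DepTime} across the fragments never reaches {Aircraft}.
DepTime → Origin, Dest is preserved.
Gate → Pilot is preserved.

Origin, DepTime → Aircraft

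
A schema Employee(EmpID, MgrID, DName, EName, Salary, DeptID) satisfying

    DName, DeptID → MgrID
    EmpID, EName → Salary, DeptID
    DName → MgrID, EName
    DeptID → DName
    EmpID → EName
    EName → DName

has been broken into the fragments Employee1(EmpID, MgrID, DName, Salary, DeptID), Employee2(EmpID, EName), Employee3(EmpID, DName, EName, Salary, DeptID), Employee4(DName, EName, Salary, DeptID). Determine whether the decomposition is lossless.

Yes

Chase test. Columns are EmpID, MgrID, DName, EName, Salary, DeptID; row i has aⱼ where attribute j ∈ Employeei, else bᵢⱼ.
Initial tableau (one row per fragment):
  row 1: a1 a2 a3 b14 a5 a6
  row 2: a1 b22 b23 a4 b25 b26
  row 3: a1 b32 a3 a4 a5 a6
  row 4: b41 b42 a3 a4 a5 a6
Rows 1 and 3 agree on DName, DeptID; apply DName, DeptID→MgrID and equate their MgrID entries.
Rows 1 and 4 agree on DName, DeptID; apply DName, DeptID→MgrID and equate their MgrID entries.
Rows 2 and 3 agree on EmpID, EName; apply EmpID, EName→Salary, DeptID and equate their Salary, DeptID entries.
Rows 1 and 3 agree on DName; apply DName→MgrID, EName and equate their MgrID, EName entries.
Rows 1 and 2 agree on DeptID; apply DeptID→DName and equate their DName entries.
Rows 1 and 2 agree on DName, DeptID; apply DName, DeptID→MgrID and equate their MgrID entries.
Row 1 is now all distinguished symbols — the join is lossless.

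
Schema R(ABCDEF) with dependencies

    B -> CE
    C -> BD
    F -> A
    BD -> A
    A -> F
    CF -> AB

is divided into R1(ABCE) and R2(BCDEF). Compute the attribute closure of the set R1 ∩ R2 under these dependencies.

R1 ∩ R2 = {BCE}.
C → BD applies, adding D
BD → A applies, adding A
A → F applies, adding F
Closure: {ABCDEF}.

ABCDEF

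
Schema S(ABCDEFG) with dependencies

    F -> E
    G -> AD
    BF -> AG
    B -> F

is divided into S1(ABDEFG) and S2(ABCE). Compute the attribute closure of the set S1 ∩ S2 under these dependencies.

S1 ∩ S2 = {ABE}.
B → F applies, adding F
BF → AG applies, adding G
G → AD applies, adding D
Closure: {ABDEFG}.

ABDEFG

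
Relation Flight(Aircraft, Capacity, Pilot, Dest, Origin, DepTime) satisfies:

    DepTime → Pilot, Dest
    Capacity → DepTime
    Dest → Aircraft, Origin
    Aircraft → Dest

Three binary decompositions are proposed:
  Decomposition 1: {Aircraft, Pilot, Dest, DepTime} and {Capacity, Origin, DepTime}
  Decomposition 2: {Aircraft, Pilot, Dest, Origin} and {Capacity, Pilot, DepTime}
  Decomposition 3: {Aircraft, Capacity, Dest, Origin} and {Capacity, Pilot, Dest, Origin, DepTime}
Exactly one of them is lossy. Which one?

Decomposition 1: common = {DepTime}, closure = {Aircraft, Pilot, Dest, Origin, DepTime} → lossless.
Decomposition 2: common = {Pilot}, closure = {Pilot} → lossy.
Decomposition 3: common = {Capacity, Dest, Origin}, closure = {Aircraft, Capacity, Pilot, Dest, Origin, DepTime} → lossless.

Decomposition 2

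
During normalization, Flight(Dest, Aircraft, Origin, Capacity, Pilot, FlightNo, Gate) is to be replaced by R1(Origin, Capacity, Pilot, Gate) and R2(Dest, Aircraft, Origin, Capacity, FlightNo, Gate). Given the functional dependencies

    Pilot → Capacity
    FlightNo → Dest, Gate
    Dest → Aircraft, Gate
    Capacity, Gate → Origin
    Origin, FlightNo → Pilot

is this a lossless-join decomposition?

No

Common attributes: R1 ∩ R2 = {Origin, Capacity, Gate}.
No dependency enlarges {Origin, Capacity, Gate}, so (Origin, Capacity, Gate)⁺ = {Origin, Capacity, Gate}.
The closure contains neither all of R1 = {Origin, Capacity, Pilot, Gate} nor all of R2 = {Dest, Aircraft, Origin, Capacity, FlightNo, Gate}, so the common attributes are not a superkey of either fragment. The join is lossy.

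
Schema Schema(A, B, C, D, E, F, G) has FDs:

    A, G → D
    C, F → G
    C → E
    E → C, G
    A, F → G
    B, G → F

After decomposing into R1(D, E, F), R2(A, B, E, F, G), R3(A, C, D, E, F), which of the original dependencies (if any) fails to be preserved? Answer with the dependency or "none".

Check A, G → D: no single fragment contains all of {A, D, G}, and the restricted closure of {A, G} across the fragments never reaches {D}.
C, F → G is preserved.
C → E is preserved.
E → C, G is preserved.
A, F → G is preserved.
B, G → F is preserved.

A, G → D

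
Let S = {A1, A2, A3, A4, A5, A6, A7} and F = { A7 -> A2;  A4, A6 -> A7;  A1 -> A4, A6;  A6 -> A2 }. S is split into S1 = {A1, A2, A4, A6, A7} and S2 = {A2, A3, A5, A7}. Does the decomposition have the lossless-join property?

No

Common attributes: S1 ∩ S2 = {A2, A7}.
No dependency enlarges {A2, A7}, so (A2, A7)⁺ = {A2, A7}.
The closure contains neither all of S1 = {A1, A2, A4, A6, A7} nor all of S2 = {A2, A3, A5, A7}, so the common attributes are not a superkey of either fragment. The join is lossy.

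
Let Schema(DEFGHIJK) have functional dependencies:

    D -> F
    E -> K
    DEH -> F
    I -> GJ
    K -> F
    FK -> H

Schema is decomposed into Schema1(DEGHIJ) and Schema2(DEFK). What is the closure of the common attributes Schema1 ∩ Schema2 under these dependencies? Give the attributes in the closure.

DEFHK

Schema1 ∩ Schema2 = {DE}.
D → F applies, adding F
E → K applies, adding K
FK → H applies, adding H
Closure: {DEFHK}.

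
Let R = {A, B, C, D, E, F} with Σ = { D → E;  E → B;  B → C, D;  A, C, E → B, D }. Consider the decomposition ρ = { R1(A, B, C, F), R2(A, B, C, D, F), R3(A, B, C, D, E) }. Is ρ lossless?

Chase test. Columns are A, B, C, D, E, F; row i has aⱼ where attribute j ∈ Ri, else bᵢⱼ.
Initial tableau (one row per fragment):
  row 1: a1 a2 a3 b14 b15 a6
  row 2: a1 a2 a3 a4 b25 a6
  row 3: a1 a2 a3 a4 a5 b36
Rows 2 and 3 agree on D; apply D→E and equate their E entries.
Rows 1 and 2 agree on B; apply B→C, D and equate their C, D entries.
Rows 1 and 2 agree on D; apply D→E and equate their E entries.
Row 1 is now all distinguished symbols — the join is lossless.

Yes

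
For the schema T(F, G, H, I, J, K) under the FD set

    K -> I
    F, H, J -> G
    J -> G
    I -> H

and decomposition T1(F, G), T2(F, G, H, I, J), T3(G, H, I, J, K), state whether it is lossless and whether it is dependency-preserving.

lossy but dependency-preserving

Lossless test (chase): applying each FD to every pair of rows produces no changes in the tableau, so no row becomes fully distinguished — the join is lossy.
Dependency preservation: every FD's attributes lie within a single fragment, so each can be enforced locally — preserved.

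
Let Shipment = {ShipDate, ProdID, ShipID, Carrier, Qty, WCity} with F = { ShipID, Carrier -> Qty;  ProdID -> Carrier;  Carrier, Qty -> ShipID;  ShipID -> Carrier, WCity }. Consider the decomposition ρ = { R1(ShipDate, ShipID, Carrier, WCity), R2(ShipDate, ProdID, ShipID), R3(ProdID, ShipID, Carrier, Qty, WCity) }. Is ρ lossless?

Chase test. Columns are ShipDate, ProdID, ShipID, Carrier, Qty, WCity; row i has aⱼ where attribute j ∈ Ri, else bᵢⱼ.
Initial tableau (one row per fragment):
  row 1: a1 b12 a3 a4 b15 a6
  row 2: a1 a2 a3 b24 b25 b26
  row 3: b31 a2 a3 a4 a5 a6
Rows 1 and 3 agree on ShipID, Carrier; apply ShipID, Carrier→Qty and equate their Qty entries.
Rows 2 and 3 agree on ProdID; apply ProdID→Carrier and equate their Carrier entries.
Rows 1 and 2 agree on ShipID; apply ShipID→Carrier, WCity and equate their Carrier, WCity entries.
Rows 1 and 2 agree on ShipID, Carrier; apply ShipID, Carrier→Qty and equate their Qty entries.
Row 2 is now all distinguished symbols — the join is lossless.

Yes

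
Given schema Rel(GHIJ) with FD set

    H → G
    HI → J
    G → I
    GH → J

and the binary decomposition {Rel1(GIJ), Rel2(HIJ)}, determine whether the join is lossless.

Common attributes: Rel1 ∩ Rel2 = {IJ}.
No dependency enlarges {IJ}, so (IJ)⁺ = {IJ}.
The closure contains neither all of Rel1 = {GIJ} nor all of Rel2 = {HIJ}, so the common attributes are not a superkey of either fragment. The join is lossy.

No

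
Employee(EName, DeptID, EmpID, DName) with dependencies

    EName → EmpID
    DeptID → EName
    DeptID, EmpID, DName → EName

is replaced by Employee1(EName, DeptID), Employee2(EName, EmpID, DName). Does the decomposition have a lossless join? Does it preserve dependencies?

Lossless test: (EName)⁺ = {EName, EmpID}, which is a superkey of neither fragment — lossy.
Dependency preservation: DeptID, EmpID, DName → EName is not contained in any single fragment, but the restricted closure of its left-hand side across the fragments still reaches the right-hand side; the remaining FDs each lie inside some fragment. All dependencies are preserved.

lossy but dependency-preserving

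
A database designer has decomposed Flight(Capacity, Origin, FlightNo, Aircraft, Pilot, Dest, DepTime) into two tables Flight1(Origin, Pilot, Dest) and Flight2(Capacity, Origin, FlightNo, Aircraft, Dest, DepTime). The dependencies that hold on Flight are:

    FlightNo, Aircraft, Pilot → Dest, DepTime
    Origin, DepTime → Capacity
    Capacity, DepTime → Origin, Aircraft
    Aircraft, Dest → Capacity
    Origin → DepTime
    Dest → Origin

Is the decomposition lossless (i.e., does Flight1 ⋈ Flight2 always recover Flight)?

No

Common attributes: Flight1 ∩ Flight2 = {Origin, Dest}.
Closure of {Origin, Dest}: Origin → DepTime applies, adding DepTime; Origin, DepTime → Capacity applies, adding Capacity; Capacity, DepTime → Origin, Aircraft applies, adding Aircraft. So (Origin, Dest)⁺ = {Capacity, Origin, Aircraft, Dest, DepTime}.
The closure contains neither all of Flight1 = {Origin, Pilot, Dest} nor all of Flight2 = {Capacity, Origin, FlightNo, Aircraft, Dest, DepTime}, so the common attributes are not a superkey of either fragment. The join is lossy.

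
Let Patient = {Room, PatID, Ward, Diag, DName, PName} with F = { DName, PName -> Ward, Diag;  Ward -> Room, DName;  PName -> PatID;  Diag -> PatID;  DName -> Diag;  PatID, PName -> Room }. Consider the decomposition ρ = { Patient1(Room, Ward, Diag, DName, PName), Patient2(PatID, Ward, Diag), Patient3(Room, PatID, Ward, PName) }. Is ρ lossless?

Chase test. Columns are Room, PatID, Ward, Diag, DName, PName; row i has aⱼ where attribute j ∈ Patienti, else bᵢⱼ.
Initial tableau (one row per fragment):
  row 1: a1 b12 a3 a4 a5 a6
  row 2: b21 a2 a3 a4 b25 b26
  row 3: a1 a2 a3 b34 b35 a6
Rows 1 and 2 agree on Ward; apply Ward→Room, DName and equate their Room, DName entries.
Rows 1 and 3 agree on Ward; apply Ward→Room, DName and equate their Room, DName entries.
Rows 1 and 3 agree on PName; apply PName→PatID and equate their PatID entries.
Rows 1 and 3 agree on DName; apply DName→Diag and equate their Diag entries.
Row 1 is now all distinguished symbols — the join is lossless.

Yes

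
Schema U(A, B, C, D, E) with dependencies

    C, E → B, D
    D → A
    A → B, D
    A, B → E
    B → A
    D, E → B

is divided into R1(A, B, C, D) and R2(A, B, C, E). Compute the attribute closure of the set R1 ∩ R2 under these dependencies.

R1 ∩ R2 = {A, B, C}.
A → B, D applies, adding D
A, B → E applies, adding E
Closure: {A, B, C, D, E}.

A, B, C, D, E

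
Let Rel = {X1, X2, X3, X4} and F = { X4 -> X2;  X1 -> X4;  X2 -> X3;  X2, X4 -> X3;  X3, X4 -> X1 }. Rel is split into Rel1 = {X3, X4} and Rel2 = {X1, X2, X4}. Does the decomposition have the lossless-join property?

Common attributes: Rel1 ∩ Rel2 = {X4}.
Closure of {X4}: X4 → X2 applies, adding X2; X2 → X3 applies, adding X3; X3, X4 → X1 applies, adding X1. So (X4)⁺ = {X1, X2, X3, X4}.
This closure contains every attribute of Rel1, so Rel1 ∩ Rel2 → Rel1. The join is lossless.

Yes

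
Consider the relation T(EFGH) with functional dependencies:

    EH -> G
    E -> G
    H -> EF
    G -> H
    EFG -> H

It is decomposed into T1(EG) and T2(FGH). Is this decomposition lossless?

Yes

Common attributes: T1 ∩ T2 = {G}.
Closure of {G}: G → H applies, adding H; H → EF applies, adding EF. So (G)⁺ = {EFGH}.
This closure contains every attribute of T1, so T1 ∩ T2 → T1. The join is lossless.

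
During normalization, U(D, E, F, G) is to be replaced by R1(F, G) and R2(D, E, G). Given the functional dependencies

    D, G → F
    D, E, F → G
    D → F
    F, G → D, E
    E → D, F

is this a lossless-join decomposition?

No

Common attributes: R1 ∩ R2 = {G}.
No dependency enlarges {G}, so (G)⁺ = {G}.
The closure contains neither all of R1 = {F, G} nor all of R2 = {D, E, G}, so the common attributes are not a superkey of either fragment. The join is lossy.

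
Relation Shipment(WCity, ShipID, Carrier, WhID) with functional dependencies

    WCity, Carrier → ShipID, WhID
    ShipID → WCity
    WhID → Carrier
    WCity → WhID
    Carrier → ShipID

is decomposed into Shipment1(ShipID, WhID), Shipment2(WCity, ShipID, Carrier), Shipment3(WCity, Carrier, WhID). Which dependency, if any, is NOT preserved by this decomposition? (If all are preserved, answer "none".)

none

WCity, Carrier → ShipID, WhID: restricted closure across fragments reaches ShipID, WhID.
ShipID → WCity lies within Shipment2.
WhID → Carrier lies within Shipment3.
WCity → WhID lies within Shipment3.
Carrier → ShipID lies within Shipment2.
Every dependency is enforceable on the fragments, so the decomposition is dependency-preserving.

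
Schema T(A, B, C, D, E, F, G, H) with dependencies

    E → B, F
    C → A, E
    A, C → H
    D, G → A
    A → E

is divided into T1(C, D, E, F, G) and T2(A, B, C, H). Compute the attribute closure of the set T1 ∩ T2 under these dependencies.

A, B, C, E, F, H

T1 ∩ T2 = {C}.
C → A, E applies, adding A, E
A, C → H applies, adding H
E → B, F applies, adding B, F
Closure: {A, B, C, E, F, H}.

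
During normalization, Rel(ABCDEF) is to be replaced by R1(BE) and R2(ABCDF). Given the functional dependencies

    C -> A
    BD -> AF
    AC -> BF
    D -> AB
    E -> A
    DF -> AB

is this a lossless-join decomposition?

No

Common attributes: R1 ∩ R2 = {B}.
No dependency enlarges {B}, so (B)⁺ = {B}.
The closure contains neither all of R1 = {BE} nor all of R2 = {ABCDF}, so the common attributes are not a superkey of either fragment. The join is lossy.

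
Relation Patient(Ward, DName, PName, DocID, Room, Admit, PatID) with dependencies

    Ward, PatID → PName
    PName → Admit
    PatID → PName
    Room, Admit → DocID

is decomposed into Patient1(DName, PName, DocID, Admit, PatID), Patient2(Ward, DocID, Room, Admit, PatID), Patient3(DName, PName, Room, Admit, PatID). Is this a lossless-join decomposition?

No

Chase test. Columns are Ward, DName, PName, DocID, Room, Admit, PatID; row i has aⱼ where attribute j ∈ Patienti, else bᵢⱼ.
Initial tableau (one row per fragment):
  row 1: b11 a2 a3 a4 b15 a6 a7
  row 2: a1 b22 b23 a4 a5 a6 a7
  row 3: b31 a2 a3 b34 a5 a6 a7
Rows 1 and 2 agree on PatID; apply PatID→PName and equate their PName entries.
Rows 2 and 3 agree on Room, Admit; apply Room, Admit→DocID and equate their DocID entries.
No row becomes fully distinguished — the join is lossy.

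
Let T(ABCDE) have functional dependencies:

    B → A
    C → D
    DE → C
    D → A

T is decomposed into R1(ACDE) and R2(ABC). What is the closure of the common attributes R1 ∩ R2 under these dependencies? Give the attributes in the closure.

ACD

R1 ∩ R2 = {AC}.
C → D applies, adding D
Closure: {ACD}.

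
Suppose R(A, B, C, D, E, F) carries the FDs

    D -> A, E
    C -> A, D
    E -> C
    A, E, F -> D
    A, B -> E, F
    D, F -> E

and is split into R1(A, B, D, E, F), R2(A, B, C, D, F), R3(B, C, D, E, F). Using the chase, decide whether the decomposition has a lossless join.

Yes

Chase test. Columns are A, B, C, D, E, F; row i has aⱼ where attribute j ∈ Ri, else bᵢⱼ.
Initial tableau (one row per fragment):
  row 1: a1 a2 b13 a4 a5 a6
  row 2: a1 a2 a3 a4 b25 a6
  row 3: b31 a2 a3 a4 a5 a6
Rows 1 and 2 agree on D; apply D→A, E and equate their A, E entries.
Rows 1 and 3 agree on D; apply D→A, E and equate their A, E entries.
Rows 1 and 2 agree on E; apply E→C and equate their C entries.
Row 1 is now all distinguished symbols — the join is lossless.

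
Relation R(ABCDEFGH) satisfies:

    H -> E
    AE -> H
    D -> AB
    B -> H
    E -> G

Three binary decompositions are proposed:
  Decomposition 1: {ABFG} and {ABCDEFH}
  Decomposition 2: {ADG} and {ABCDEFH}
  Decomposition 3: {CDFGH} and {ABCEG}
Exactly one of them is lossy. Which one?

Decomposition 1: common = {ABF}, closure = {ABEFGH} → lossless.
Decomposition 2: common = {AD}, closure = {ABDEGH} → lossless.
Decomposition 3: common = {CG}, closure = {CG} → lossy.

Decomposition 3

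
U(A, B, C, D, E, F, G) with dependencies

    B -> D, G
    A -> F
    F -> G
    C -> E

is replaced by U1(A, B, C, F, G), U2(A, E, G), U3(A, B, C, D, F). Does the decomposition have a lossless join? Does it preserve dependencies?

Lossless test (chase): Rows 1 and 3 agree on B; apply B→D, G and equate their D, G entries. Rows 1 and 2 agree on A; apply A→F and equate their F entries. Rows 1 and 3 agree on C; apply C→E and equate their E entries. No row becomes fully distinguished — the join is lossy.
Dependency preservation: the restricted closure of {C} across the fragments never reaches {E}, so C → E cannot be enforced without a join — not preserved.

lossy and not dependency-preserving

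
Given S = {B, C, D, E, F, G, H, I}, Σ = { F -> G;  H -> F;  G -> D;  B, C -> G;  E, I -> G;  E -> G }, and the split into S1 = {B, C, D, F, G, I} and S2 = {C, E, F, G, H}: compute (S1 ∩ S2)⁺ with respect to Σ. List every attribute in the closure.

C, D, F, G

S1 ∩ S2 = {C, F, G}.
G → D applies, adding D
Closure: {C, D, F, G}.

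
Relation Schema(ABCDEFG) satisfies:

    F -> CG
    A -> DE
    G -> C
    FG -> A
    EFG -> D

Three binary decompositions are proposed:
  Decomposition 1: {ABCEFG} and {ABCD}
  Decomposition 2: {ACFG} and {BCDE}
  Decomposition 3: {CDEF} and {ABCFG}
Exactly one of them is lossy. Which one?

Decomposition 1: common = {ABC}, closure = {ABCDE} → lossless.
Decomposition 2: common = {C}, closure = {C} → lossy.
Decomposition 3: common = {CF}, closure = {ACDEFG} → lossless.

Decomposition 2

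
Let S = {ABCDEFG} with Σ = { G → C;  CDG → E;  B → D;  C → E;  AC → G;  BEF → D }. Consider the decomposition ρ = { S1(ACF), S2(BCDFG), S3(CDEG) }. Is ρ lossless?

Chase test. Columns are ABCDEFG; row i has aⱼ where attribute j ∈ Si, else bᵢⱼ.
Initial tableau (one row per fragment):
  row 1: a1 b12 a3 b14 b15 a6 b17
  row 2: b21 a2 a3 a4 b25 a6 a7
  row 3: b31 b32 a3 a4 a5 b36 a7
Rows 2 and 3 agree on CDG; apply CDG→E and equate their E entries.
Rows 1 and 2 agree on C; apply C→E and equate their E entries.
No row becomes fully distinguished — the join is lossy.

No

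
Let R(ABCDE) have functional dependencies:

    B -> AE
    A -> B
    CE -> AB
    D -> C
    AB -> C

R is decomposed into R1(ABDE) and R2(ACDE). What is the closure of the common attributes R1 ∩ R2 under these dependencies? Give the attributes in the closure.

R1 ∩ R2 = {ADE}.
A → B applies, adding B
D → C applies, adding C
Closure: {ABCDE}.

ABCDE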